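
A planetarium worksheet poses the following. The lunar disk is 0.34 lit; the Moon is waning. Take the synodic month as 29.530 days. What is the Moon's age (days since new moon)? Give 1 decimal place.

Invert f = (1 − cos θ)/2 to get cos θ = 1 − 2(0.34) = 0.320, hence θ₀ = arccos 0.320 = 71.3°.
A waning Moon lies in 180°–360°, so θ = 360° − 71.3° = 288.7°.
That fraction of the synodic month is 288.7/360 × 29.530 d ≈ 23.68 d.

23.7 days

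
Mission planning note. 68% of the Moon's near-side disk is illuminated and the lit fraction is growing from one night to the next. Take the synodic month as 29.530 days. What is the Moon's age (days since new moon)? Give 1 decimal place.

cos θ = 1 − 2f = -0.360, giving a principal value of 111.1°.
Waxing ⇒ before full, so θ = 111.1°.
At 360°/29.530 d per day, 111.1° corresponds to 9.11 days.

9.1 days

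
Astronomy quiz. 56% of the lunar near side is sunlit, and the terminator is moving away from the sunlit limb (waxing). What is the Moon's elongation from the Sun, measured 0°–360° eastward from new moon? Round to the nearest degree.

97°

cos θ = 1 − 2f = -0.120, giving a principal value of 96.9°.
Before full moon the principal value applies: θ = 96.9°.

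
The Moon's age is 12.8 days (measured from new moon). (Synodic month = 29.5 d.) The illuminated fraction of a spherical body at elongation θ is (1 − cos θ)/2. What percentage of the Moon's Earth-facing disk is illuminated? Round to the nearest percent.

Elongation θ = 360° × 12.8/29.5 ≈ 156.2°.
Illuminated fraction = (1 − cos 156.2°)/2 = (1 − (-0.915))/2 ≈ 0.957, so 96%.

96%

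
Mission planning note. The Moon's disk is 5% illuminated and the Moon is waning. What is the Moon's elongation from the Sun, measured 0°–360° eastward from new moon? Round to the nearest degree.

334°

Invert f = (1 − cos θ)/2 to get cos θ = 1 − 2(0.05) = 0.900, hence θ₀ = arccos 0.900 = 25.8°.
Since the Moon is past full (waning), take the reflex angle: θ = 360° − 25.8° = 334.2°.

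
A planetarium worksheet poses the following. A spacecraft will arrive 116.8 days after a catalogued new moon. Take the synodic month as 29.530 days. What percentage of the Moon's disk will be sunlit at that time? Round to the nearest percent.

116.8 d spans 3 complete synodic months (3 × 29.530 = 88.59 d) plus 28.21 d.
The Moon has covered 28.21/29.530 of its cycle, so θ ≈ 360° × 28.21/29.530 = 343.9°.
With cos θ = 0.961, the lit fraction is (1 − 0.961)/2 ≈ 0.020, so 2%.

2%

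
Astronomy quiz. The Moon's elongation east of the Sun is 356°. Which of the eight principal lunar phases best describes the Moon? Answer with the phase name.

new moon

356° lies in the new moon sector of the 8-phase cycle.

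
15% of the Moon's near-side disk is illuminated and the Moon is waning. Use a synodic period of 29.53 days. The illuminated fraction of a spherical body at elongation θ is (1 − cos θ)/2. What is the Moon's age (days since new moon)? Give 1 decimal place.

25.8 days

Invert f = (1 − cos θ)/2 to get cos θ = 1 − 2(0.15) = 0.700, hence θ₀ = arccos 0.700 = 45.6°.
Waning ⇒ past full, so θ = 360° − 45.6° = 314.4°.
Age = 29.53 × 314.4°/360° ≈ 25.79 days.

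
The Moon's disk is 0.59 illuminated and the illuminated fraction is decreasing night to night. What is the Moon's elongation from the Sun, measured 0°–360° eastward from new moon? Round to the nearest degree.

Invert f = (1 − cos θ)/2 to get cos θ = 1 − 2(0.59) = -0.180, hence θ₀ = arccos -0.180 = 100.4°.
Waning ⇒ past full, so θ = 360° − 100.4° = 259.6°.

260°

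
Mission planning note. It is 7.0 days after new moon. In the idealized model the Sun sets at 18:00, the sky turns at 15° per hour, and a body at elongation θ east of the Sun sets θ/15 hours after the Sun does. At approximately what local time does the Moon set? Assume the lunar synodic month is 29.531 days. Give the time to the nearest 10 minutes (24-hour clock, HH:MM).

Elongation θ = 360° × 7.0/29.531 ≈ 85.3°.
The Moon trails the Sun by θ/15 = 85.3/15 ≈ 5.69 hours.
18:00 + 5.689 h ≈ 23:41 → 23:40 to the nearest ten minutes.

23:40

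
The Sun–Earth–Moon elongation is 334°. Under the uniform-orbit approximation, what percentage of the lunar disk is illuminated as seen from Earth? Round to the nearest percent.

cos 334° = 0.899, so f = (1 − 0.899)/2 = 0.051, i.e. 5%.

5%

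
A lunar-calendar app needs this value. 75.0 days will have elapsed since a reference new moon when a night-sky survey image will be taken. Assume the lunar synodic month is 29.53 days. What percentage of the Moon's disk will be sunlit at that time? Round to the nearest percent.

Reduce mod P: 75.0 − 2×29.53 = 15.94 d into the current lunation.
The Moon has covered 15.94/29.53 of its cycle, so θ ≈ 360° × 15.94/29.53 = 194.3°.
cos 194.3° = (-0.969), so f = (1 − (-0.969))/2 = 0.984, so 98%.

98%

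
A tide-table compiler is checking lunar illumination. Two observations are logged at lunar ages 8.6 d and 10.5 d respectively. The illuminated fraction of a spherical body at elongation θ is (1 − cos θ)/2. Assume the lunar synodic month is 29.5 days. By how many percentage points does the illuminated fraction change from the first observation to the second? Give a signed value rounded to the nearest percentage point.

+18 percentage points

First observation: θ = 360°·8.6/29.5 = 104.9°, so f = 0.629.
Second observation: θ = 128.1°, f = 0.809.
Δf = 0.809 − 0.629 = +0.180, i.e. +18 pp.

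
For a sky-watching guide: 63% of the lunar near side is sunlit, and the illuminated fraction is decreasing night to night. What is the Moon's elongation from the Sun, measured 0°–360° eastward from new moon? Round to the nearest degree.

255°

cos θ = 1 − 2f = -0.260, giving a principal value of 105.1°.
A waning Moon lies in 180°–360°, so θ = 360° − 105.1° = 254.9°.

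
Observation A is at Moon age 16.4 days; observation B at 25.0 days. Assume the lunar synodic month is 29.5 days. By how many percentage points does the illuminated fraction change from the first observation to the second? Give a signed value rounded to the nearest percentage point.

-76 percentage points

θ₁ = 360° × 16.4/29.5 = 200.1°, f₁ = (1 − cos θ₁)/2 = 0.969.
θ₂ = 360° × 25.0/29.5 = 305.1°, f₂ = (1 − cos θ₂)/2 = 0.213.
Change = f₂ − f₁ = -0.757 → -76 percentage points.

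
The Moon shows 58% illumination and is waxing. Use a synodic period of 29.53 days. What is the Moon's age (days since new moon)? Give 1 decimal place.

8.1 days

From f = (1 − cos θ)/2: cos θ = 1 − 2×0.58 = -0.160; arccos → 99.2°.
The Moon is waxing (0°–180°), so θ = 99.2° directly.
Age = 29.53 × 99.2°/360° ≈ 8.14 days.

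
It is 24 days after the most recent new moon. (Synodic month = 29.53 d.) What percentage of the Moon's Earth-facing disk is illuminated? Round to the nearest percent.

31%

Elongation θ = 360° × 24/29.53 ≈ 292.6°.
Illuminated fraction = (1 − cos 292.6°)/2 = (1 − 0.384)/2 ≈ 0.308, so 31%.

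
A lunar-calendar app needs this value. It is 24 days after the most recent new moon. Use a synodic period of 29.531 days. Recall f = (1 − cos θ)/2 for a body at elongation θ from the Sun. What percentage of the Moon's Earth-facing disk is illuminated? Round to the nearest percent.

31%

The Moon has covered 24/29.531 of its cycle, so θ ≈ 360° × 24/29.531 = 292.6°.
Illuminated fraction = (1 − cos 292.6°)/2 = (1 − 0.384)/2 ≈ 0.308, so 31%.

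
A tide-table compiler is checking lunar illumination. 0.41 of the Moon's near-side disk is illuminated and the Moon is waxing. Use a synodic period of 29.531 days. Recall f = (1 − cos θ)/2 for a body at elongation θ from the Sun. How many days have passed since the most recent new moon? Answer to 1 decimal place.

From f = (1 − cos θ)/2: cos θ = 1 − 2×0.41 = 0.180; arccos → 79.6°.
Before full moon the principal value applies: θ = 79.6°.
That fraction of the synodic month is 79.6/360 × 29.531 d ≈ 6.53 d.

6.5 days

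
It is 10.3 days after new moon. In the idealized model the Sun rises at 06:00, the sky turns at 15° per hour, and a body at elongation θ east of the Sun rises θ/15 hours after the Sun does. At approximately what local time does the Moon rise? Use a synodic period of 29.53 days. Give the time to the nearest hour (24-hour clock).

14:00

Phase angle: θ = 360°·(10.3 d)/(29.53 d) = 125.6°.
At 15° of sky rotation per hour, 125.6° corresponds to a 8.37 h lag.
06:00 + 8.37 h ≈ 14:22 → 14:00 to the nearest hour.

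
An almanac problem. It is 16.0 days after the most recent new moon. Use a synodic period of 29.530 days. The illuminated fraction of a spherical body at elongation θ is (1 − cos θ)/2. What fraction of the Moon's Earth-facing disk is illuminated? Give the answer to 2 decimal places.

0.98

The Moon has covered 16.0/29.530 of its cycle, so θ ≈ 360° × 16.0/29.530 = 195.1°.
cos 195.1° = (-0.966), so f = (1 − (-0.966))/2 = 0.983.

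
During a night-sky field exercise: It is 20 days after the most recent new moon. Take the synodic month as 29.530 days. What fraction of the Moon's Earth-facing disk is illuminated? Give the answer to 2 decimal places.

The Moon has covered 20/29.530 of its cycle, so θ ≈ 360° × 20/29.530 = 243.8°.
Illuminated fraction = (1 − cos 243.8°)/2 = (1 − (-0.441))/2 ≈ 0.721.

0.72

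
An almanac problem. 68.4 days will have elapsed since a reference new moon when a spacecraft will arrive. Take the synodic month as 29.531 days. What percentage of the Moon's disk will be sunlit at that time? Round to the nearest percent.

Reduce mod P: 68.4 − 2×29.531 = 9.34 d into the current lunation.
Elongation θ = 360° × 9.34/29.531 ≈ 113.8°.
cos 113.8° = (-0.404), so f = (1 − (-0.404))/2 = 0.702, so 70%.

70%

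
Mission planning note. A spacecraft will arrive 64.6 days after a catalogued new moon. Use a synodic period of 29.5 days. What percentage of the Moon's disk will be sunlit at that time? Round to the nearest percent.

32%

Reduce mod P: 64.6 − 2×29.5 = 5.60 d into the current lunation.
The Moon has covered 5.60/29.5 of its cycle, so θ ≈ 360° × 5.60/29.5 = 68.3°.
With cos θ = 0.369, the lit fraction is (1 − 0.369)/2 ≈ 0.315, so 32%.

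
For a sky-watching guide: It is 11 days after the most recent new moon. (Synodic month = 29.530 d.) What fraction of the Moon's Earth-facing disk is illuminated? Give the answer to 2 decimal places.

Phase angle: θ = 360°·(11 d)/(29.530 d) = 134.1°.
With cos θ = (-0.696), the lit fraction is (1 − (-0.696))/2 ≈ 0.848.

0.85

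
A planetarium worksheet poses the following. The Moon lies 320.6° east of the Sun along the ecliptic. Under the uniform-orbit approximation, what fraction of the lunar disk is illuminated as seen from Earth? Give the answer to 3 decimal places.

f = (1 − cos 320.6°)/2 = (1 − 0.773)/2 ≈ 0.114.

0.114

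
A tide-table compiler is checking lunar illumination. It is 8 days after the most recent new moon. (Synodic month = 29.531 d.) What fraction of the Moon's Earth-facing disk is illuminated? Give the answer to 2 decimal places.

0.57

Elongation θ = 360° × 8/29.531 ≈ 97.5°.
cos 97.5° = (-0.131), so f = (1 − (-0.131))/2 = 0.565.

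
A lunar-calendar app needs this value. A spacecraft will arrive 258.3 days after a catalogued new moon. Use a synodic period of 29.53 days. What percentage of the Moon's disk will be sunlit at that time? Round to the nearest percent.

258.3/29.53 = 8.747 lunations, so 8 complete cycles and 22.06 d into the next.
The Moon has covered 22.06/29.53 of its cycle, so θ ≈ 360° × 22.06/29.53 = 268.9°.
With cos θ = (-0.019), the lit fraction is (1 − (-0.019))/2 ≈ 0.509, so 51%.

51%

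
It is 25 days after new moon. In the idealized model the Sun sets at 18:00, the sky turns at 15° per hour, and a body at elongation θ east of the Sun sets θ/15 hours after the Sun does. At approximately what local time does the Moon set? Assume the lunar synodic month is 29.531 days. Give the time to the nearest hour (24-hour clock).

14:00

Elongation θ = 360° × 25/29.531 ≈ 304.8°.
The Moon trails the Sun by θ/15 = 304.8/15 ≈ 20.32 hours.
18:00 + 20.32 h ≈ 14:19 → 14:00 to the nearest hour.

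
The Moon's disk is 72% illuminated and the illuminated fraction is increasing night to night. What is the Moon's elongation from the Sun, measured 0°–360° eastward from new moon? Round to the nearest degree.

cos θ = 1 − 2f = -0.440, giving a principal value of 116.1°.
The Moon is waxing (0°–180°), so θ = 116.1° directly.

116°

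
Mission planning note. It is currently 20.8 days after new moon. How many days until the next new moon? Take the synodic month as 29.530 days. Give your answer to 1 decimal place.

8.7 days

The next new moon completes the synodic month: 29.530 − 20.8 = 8.730 days.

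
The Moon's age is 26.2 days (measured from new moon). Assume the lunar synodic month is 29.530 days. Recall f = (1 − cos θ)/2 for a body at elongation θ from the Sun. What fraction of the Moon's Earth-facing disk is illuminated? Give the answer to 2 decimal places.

Elongation θ = 360° × 26.2/29.530 ≈ 319.4°.
Illuminated fraction = (1 − cos 319.4°)/2 = (1 − 0.759)/2 ≈ 0.120.

0.12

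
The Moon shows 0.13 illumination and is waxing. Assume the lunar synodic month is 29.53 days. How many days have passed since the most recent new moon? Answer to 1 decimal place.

cos θ = 1 − 2f = 0.740, giving a principal value of 42.3°.
Before full moon the principal value applies: θ = 42.3°.
That fraction of the synodic month is 42.3/360 × 29.53 d ≈ 3.47 d.

3.5 days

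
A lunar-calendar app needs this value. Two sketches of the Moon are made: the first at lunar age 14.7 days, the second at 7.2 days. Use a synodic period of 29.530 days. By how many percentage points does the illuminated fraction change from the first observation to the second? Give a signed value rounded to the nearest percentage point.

First observation: θ = 360°·14.7/29.530 = 179.2°, so f = 1.000.
Second observation: θ = 87.8°, f = 0.481.
Δf = 0.481 − 1.000 = -0.519, i.e. -52 pp.

-52 pp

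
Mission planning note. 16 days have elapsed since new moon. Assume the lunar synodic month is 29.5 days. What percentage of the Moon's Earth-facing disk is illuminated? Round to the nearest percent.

The Moon has covered 16/29.5 of its cycle, so θ ≈ 360° × 16/29.5 = 195.3°.
cos 195.3° = (-0.965), so f = (1 − (-0.965))/2 = 0.982, so 98%.

98%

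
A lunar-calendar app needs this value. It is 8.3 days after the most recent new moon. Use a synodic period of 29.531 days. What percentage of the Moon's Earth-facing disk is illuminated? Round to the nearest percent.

60%

Elongation θ = 360° × 8.3/29.531 ≈ 101.2°.
With cos θ = (-0.194), the lit fraction is (1 − (-0.194))/2 ≈ 0.597, so 60%.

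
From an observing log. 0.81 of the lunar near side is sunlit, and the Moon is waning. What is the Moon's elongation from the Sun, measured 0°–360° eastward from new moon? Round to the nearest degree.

232°

From f = (1 − cos θ)/2: cos θ = 1 − 2×0.81 = -0.620; arccos → 128.3°.
A waning Moon lies in 180°–360°, so θ = 360° − 128.3° = 231.7°.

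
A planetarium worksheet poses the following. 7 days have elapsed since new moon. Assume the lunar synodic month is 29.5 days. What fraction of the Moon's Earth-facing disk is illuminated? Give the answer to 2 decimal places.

Elongation θ = 360° × 7/29.5 ≈ 85.4°.
Illuminated fraction = (1 − cos 85.4°)/2 = (1 − 0.080)/2 ≈ 0.460.

0.46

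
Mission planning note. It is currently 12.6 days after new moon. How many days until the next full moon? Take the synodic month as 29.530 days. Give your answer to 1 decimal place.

2.2 days

Full moon occurs at elongation 180°, i.e. at age 29.530 × 180/360 = 14.765 d.
So 2.165 days remain (14.765 − 12.6).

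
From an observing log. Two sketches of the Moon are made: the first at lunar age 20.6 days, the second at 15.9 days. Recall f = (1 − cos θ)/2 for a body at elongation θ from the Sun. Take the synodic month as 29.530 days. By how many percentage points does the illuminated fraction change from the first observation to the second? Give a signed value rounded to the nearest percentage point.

+32 pp

θ₁ = 360° × 20.6/29.530 = 251.1°, f₁ = (1 − cos θ₁)/2 = 0.662.
θ₂ = 360° × 15.9/29.530 = 193.8°, f₂ = (1 − cos θ₂)/2 = 0.985.
Change = f₂ − f₁ = +0.324 → +32 percentage points.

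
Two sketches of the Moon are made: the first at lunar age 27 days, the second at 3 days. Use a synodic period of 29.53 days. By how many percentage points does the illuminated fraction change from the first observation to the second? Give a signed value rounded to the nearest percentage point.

+3 pp

First observation: θ = 360°·27/29.53 = 329.2°, so f = 0.071.
Second observation: θ = 36.6°, f = 0.098.
Δf = 0.098 − 0.071 = +0.028, i.e. +3 pp.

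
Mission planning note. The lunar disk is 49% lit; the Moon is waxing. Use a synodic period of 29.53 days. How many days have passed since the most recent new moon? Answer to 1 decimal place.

7.3 days

cos θ = 1 − 2f = 0.020, giving a principal value of 88.9°.
The Moon is waxing (0°–180°), so θ = 88.9° directly.
At 360°/29.53 d per day, 88.9° corresponds to 7.29 days.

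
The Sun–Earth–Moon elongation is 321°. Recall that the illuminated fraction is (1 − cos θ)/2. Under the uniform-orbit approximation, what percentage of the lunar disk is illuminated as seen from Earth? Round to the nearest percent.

11%

Half-versine of 321°: (1 − 0.777)/2 = 0.111, i.e. 11%.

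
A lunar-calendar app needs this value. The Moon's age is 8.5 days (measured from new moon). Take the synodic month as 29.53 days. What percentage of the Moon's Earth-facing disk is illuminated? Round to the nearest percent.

62%

Phase angle: θ = 360°·(8.5 d)/(29.53 d) = 103.6°.
Illuminated fraction = (1 − cos 103.6°)/2 = (1 − (-0.236))/2 ≈ 0.618, so 62%.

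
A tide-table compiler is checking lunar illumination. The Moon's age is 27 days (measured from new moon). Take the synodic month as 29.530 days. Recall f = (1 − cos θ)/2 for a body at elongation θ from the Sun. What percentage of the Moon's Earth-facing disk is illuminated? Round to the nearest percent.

7%

Phase angle: θ = 360°·(27 d)/(29.530 d) = 329.2°.
With cos θ = 0.859, the lit fraction is (1 − 0.859)/2 ≈ 0.071, so 7%.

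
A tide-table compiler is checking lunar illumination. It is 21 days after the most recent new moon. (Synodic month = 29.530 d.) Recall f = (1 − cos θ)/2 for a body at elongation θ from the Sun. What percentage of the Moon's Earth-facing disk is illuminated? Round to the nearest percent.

62%

Elongation θ = 360° × 21/29.530 ≈ 256.0°.
cos 256.0° = (-0.242), so f = (1 − (-0.242))/2 = 0.621, so 62%.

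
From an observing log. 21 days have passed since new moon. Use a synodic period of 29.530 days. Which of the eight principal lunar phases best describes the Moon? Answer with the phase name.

θ ≈ 360° × 21/29.530 = 256°, which falls in the last quarter sector.

last quarter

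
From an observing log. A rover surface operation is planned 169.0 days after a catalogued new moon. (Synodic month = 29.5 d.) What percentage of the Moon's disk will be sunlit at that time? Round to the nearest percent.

169.0/29.5 = 5.729 lunations, so 5 complete cycles and 21.50 d into the next.
Phase angle: θ = 360°·(21.50 d)/(29.5 d) = 262.4°.
With cos θ = (-0.133), the lit fraction is (1 − (-0.133))/2 ≈ 0.566, so 57%.

57%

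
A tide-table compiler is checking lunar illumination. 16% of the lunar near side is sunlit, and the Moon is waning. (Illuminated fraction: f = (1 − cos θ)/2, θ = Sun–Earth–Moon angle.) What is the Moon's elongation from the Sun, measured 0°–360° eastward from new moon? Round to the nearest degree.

313°

From f = (1 − cos θ)/2: cos θ = 1 − 2×0.16 = 0.680; arccos → 47.2°.
Waning ⇒ past full, so θ = 360° − 47.2° = 312.8°.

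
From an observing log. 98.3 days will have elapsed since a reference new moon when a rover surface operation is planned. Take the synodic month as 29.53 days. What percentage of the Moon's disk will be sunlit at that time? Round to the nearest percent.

98.3/29.53 = 3.329 lunations, so 3 complete cycles and 9.71 d into the next.
Elongation θ = 360° × 9.71/29.53 ≈ 118.4°.
With cos θ = (-0.475), the lit fraction is (1 − (-0.475))/2 ≈ 0.738, so 74%.

74%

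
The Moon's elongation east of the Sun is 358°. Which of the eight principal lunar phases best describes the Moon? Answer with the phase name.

The new moon sector spans roughly -22°–22°; 358° falls inside it.

new moon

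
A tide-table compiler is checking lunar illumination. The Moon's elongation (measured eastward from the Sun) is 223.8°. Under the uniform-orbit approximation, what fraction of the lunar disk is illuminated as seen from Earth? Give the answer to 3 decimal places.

cos 223.8° = (-0.722), so f = (1 − (-0.722))/2 = 0.861.

0.861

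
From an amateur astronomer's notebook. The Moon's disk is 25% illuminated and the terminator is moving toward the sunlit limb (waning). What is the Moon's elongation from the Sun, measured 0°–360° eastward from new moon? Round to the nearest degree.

300°

From f = (1 − cos θ)/2: cos θ = 1 − 2×0.25 = 0.500; arccos → 60.0°.
Since the Moon is past full (waning), take the reflex angle: θ = 360° − 60.0° = 300.0°.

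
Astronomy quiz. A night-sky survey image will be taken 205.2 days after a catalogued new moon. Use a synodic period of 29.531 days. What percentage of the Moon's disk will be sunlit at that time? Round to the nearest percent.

205.2 d spans 6 complete synodic months (6 × 29.531 = 177.19 d) plus 28.01 d.
Elongation θ = 360° × 28.01/29.531 ≈ 341.5°.
With cos θ = 0.948, the lit fraction is (1 − 0.948)/2 ≈ 0.026, so 3%.

3%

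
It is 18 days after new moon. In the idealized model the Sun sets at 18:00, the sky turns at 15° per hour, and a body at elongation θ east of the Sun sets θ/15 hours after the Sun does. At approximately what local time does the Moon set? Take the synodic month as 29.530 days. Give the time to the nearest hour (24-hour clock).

09:00

Phase angle: θ = 360°·(18 d)/(29.530 d) = 219.4°.
The Moon trails the Sun by θ/15 = 219.4/15 ≈ 14.63 hours.
18:00 + 14.63 h ≈ 08:38 → 09:00 to the nearest hour.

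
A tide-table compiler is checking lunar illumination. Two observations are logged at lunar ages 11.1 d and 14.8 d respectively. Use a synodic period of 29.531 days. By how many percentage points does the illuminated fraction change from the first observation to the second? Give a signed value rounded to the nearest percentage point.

+14 pp

First observation: θ = 360°·11.1/29.531 = 135.3°, so f = 0.855.
Second observation: θ = 180.4°, f = 1.000.
Δf = 1.000 − 0.855 = +0.144, i.e. +14 pp.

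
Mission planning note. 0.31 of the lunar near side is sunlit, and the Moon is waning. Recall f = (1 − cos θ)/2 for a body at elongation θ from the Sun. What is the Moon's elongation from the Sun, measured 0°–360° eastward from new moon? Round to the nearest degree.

From f = (1 − cos θ)/2: cos θ = 1 − 2×0.31 = 0.380; arccos → 67.7°.
A waning Moon lies in 180°–360°, so θ = 360° − 67.7° = 292.3°.

292°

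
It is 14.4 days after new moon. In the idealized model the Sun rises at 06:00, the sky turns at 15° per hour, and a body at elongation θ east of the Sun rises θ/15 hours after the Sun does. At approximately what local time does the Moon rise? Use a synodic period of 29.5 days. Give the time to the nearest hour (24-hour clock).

Elongation θ = 360° × 14.4/29.5 ≈ 175.7°.
At 15° of sky rotation per hour, 175.7° corresponds to a 11.72 h lag.
06:00 + 11.72 h ≈ 17:43 → 18:00 to the nearest hour.

18:00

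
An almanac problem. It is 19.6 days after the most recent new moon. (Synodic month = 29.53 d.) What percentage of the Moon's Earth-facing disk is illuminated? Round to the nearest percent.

The Moon has covered 19.6/29.53 of its cycle, so θ ≈ 360° × 19.6/29.53 = 238.9°.
cos 238.9° = (-0.516), so f = (1 − (-0.516))/2 = 0.758, so 76%.

76%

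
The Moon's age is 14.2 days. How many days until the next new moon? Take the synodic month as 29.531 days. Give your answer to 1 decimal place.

One full lunation from the last new moon is 29.531 d; remaining = 29.531 − 14.2 = 15.331 d.

15.3 days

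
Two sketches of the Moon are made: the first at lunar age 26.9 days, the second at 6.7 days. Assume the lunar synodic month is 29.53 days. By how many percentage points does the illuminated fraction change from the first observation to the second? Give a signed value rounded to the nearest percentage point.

+35 percentage points

θ₁ = 360° × 26.9/29.53 = 327.9°, f₁ = (1 − cos θ₁)/2 = 0.076.
θ₂ = 360° × 6.7/29.53 = 81.7°, f₂ = (1 − cos θ₂)/2 = 0.428.
Change = f₂ − f₁ = +0.351 → +35 percentage points.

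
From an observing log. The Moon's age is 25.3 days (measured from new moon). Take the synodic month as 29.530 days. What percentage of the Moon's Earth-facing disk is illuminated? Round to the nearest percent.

Phase angle: θ = 360°·(25.3 d)/(29.530 d) = 308.4°.
Illuminated fraction = (1 − cos 308.4°)/2 = (1 − 0.622)/2 ≈ 0.189, so 19%.

19%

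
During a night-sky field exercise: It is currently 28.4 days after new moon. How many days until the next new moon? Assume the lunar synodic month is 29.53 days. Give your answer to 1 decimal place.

The next new moon completes the synodic month: 29.53 − 28.4 = 1.130 days.

1.1 days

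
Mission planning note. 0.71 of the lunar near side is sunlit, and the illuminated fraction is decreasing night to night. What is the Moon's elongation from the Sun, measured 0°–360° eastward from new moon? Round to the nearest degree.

245°

From f = (1 − cos θ)/2: cos θ = 1 − 2×0.71 = -0.420; arccos → 114.8°.
Since the Moon is past full (waning), take the reflex angle: θ = 360° − 114.8° = 245.2°.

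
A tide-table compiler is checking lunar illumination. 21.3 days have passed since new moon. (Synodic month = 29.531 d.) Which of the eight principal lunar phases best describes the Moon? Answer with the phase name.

last quarter

At 21.3/29.531 of the cycle, θ ≈ 260° — the last quarter range.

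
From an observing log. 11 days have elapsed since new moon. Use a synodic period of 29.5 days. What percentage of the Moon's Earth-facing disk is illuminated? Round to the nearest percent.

85%

The Moon has covered 11/29.5 of its cycle, so θ ≈ 360° × 11/29.5 = 134.2°.
cos 134.2° = (-0.698), so f = (1 − (-0.698))/2 = 0.849, so 85%.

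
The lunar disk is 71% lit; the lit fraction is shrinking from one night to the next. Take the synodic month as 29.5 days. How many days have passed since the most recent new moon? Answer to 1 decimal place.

20.1 days

Invert f = (1 − cos θ)/2 to get cos θ = 1 − 2(0.71) = -0.420, hence θ₀ = arccos -0.420 = 114.8°.
Waning ⇒ past full, so θ = 360° − 114.8° = 245.2°.
That fraction of the synodic month is 245.2/360 × 29.5 d ≈ 20.09 d.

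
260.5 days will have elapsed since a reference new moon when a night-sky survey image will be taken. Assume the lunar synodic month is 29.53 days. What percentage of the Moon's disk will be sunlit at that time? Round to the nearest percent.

260.5/29.53 = 8.822 lunations, so 8 complete cycles and 24.26 d into the next.
Elongation θ = 360° × 24.26/29.53 ≈ 295.8°.
Illuminated fraction = (1 − cos 295.8°)/2 = (1 − 0.434)/2 ≈ 0.283, so 28%.

28%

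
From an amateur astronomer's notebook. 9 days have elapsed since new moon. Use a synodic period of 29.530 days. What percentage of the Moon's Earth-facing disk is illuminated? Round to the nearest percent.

67%

Elongation θ = 360° × 9/29.530 ≈ 109.7°.
cos 109.7° = (-0.337), so f = (1 − (-0.337))/2 = 0.669, so 67%.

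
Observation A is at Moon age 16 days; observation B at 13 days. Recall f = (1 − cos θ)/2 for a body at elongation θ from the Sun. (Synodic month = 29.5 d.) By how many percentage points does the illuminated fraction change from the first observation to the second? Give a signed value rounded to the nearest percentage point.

-2 pp

First observation: θ = 360°·16/29.5 = 195.3°, so f = 0.982.
Second observation: θ = 158.6°, f = 0.966.
Δf = 0.966 − 0.982 = -0.017, i.e. -2 pp.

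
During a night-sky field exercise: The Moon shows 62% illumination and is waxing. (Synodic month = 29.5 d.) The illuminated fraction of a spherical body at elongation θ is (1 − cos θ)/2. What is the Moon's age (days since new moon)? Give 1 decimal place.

8.5 days

Invert f = (1 − cos θ)/2 to get cos θ = 1 − 2(0.62) = -0.240, hence θ₀ = arccos -0.240 = 103.9°.
The Moon is waxing (0°–180°), so θ = 103.9° directly.
Age = 29.5 × 103.9°/360° ≈ 8.51 days.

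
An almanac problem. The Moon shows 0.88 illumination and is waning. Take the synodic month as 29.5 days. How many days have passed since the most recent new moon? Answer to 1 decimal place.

cos θ = 1 − 2f = -0.760, giving a principal value of 139.5°.
Waning ⇒ past full, so θ = 360° − 139.5° = 220.5°.
At 360°/29.5 d per day, 220.5° corresponds to 18.07 days.

18.1 days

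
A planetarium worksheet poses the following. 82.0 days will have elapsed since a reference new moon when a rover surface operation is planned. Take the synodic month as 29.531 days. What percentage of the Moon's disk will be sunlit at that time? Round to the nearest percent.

42%

82.0 d spans 2 complete synodic months (2 × 29.531 = 59.06 d) plus 22.94 d.
Elongation θ = 360° × 22.94/29.531 ≈ 279.6°.
Illuminated fraction = (1 − cos 279.6°)/2 = (1 − 0.167)/2 ≈ 0.416, so 42%.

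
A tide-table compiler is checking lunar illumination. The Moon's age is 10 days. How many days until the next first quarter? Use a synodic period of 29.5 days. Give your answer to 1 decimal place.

First quarter is 0.25 of the way through the cycle: age 0.25 × 29.5 = 7.375 d.
This lunation's first quarter (7.375 d) has passed, so add one period: 36.875 − 10 = 26.875 days.

26.9 days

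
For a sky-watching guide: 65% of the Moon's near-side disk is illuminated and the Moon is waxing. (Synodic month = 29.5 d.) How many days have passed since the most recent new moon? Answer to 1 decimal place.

Invert f = (1 − cos θ)/2 to get cos θ = 1 − 2(0.65) = -0.300, hence θ₀ = arccos -0.300 = 107.5°.
The Moon is waxing (0°–180°), so θ = 107.5° directly.
At 360°/29.5 d per day, 107.5° corresponds to 8.81 days.

8.8 days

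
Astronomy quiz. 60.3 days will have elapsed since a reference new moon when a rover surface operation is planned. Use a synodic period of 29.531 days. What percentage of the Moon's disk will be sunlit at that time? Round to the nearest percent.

2%

Reduce mod P: 60.3 − 2×29.531 = 1.24 d into the current lunation.
Elongation θ = 360° × 1.24/29.531 ≈ 15.1°.
cos 15.1° = 0.966, so f = (1 − 0.966)/2 = 0.017, so 2%.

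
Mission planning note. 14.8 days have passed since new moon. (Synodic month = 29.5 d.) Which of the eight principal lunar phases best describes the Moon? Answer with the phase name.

At 14.8/29.5 of the cycle, θ ≈ 181° — the full moon range.

full moon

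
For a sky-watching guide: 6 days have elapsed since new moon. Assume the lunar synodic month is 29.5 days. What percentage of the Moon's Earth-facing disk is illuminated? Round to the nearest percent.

The Moon has covered 6/29.5 of its cycle, so θ ≈ 360° × 6/29.5 = 73.2°.
With cos θ = 0.289, the lit fraction is (1 − 0.289)/2 ≈ 0.356, so 36%.

36%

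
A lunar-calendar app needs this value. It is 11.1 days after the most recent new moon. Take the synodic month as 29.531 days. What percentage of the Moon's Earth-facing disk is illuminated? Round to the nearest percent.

86%

Elongation θ = 360° × 11.1/29.531 ≈ 135.3°.
Illuminated fraction = (1 − cos 135.3°)/2 = (1 − (-0.711))/2 ≈ 0.855, so 86%.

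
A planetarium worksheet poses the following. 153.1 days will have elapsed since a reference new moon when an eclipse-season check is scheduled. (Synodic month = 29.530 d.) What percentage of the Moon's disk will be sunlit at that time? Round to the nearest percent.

30%

153.1/29.530 = 5.185 lunations, so 5 complete cycles and 5.45 d into the next.
Phase angle: θ = 360°·(5.45 d)/(29.530 d) = 66.4°.
Illuminated fraction = (1 − cos 66.4°)/2 = (1 − 0.400)/2 ≈ 0.300, so 30%.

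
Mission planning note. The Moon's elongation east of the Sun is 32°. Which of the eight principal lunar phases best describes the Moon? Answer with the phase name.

waxing crescent

32° lies in the waxing crescent sector of the 8-phase cycle.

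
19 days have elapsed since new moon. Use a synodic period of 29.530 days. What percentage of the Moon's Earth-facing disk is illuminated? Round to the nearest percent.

81%

The Moon has covered 19/29.530 of its cycle, so θ ≈ 360° × 19/29.530 = 231.6°.
Illuminated fraction = (1 − cos 231.6°)/2 = (1 − (-0.621))/2 ≈ 0.810, so 81%.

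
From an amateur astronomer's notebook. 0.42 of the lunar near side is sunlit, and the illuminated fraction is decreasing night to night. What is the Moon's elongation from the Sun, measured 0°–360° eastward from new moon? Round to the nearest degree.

279°

Invert f = (1 − cos θ)/2 to get cos θ = 1 − 2(0.42) = 0.160, hence θ₀ = arccos 0.160 = 80.8°.
A waning Moon lies in 180°–360°, so θ = 360° − 80.8° = 279.2°.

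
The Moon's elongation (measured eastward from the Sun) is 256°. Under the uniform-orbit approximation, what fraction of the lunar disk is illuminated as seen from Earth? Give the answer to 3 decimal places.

Half-versine of 256°: (1 − (-0.242))/2 = 0.621.

0.621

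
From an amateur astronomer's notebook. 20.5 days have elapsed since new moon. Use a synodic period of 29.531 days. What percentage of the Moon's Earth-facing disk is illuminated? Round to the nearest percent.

Elongation θ = 360° × 20.5/29.531 ≈ 249.9°.
With cos θ = (-0.344), the lit fraction is (1 − (-0.344))/2 ≈ 0.672, so 67%.

67%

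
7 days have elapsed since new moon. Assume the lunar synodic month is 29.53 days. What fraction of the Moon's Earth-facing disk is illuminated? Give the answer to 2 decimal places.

The Moon has covered 7/29.53 of its cycle, so θ ≈ 360° × 7/29.53 = 85.3°.
Illuminated fraction = (1 − cos 85.3°)/2 = (1 − 0.081)/2 ≈ 0.459.

0.46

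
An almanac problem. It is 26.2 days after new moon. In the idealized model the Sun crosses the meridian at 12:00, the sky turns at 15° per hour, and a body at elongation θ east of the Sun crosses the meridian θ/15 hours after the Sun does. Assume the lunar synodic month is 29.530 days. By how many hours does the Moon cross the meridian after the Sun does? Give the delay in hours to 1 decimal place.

21.3 h

The Moon has covered 26.2/29.530 of its cycle, so θ ≈ 360° × 26.2/29.530 = 319.4°.
Delay after the Sun = 319.4° / (15°/h) ≈ 21.29 h.
So the Moon crosses the meridian 21.29 h after the Sun.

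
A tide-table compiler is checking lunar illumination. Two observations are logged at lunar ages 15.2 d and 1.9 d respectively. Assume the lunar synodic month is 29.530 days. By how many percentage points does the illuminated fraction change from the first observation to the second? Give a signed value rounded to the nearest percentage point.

θ₁ = 360° × 15.2/29.530 = 185.3°, f₁ = (1 − cos θ₁)/2 = 0.998.
θ₂ = 360° × 1.9/29.530 = 23.2°, f₂ = (1 − cos θ₂)/2 = 0.040.
Change = f₂ − f₁ = -0.958 → -96 percentage points.

-96 percentage points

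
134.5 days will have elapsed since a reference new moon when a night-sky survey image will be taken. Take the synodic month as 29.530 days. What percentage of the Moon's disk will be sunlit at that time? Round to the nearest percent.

97%

134.5/29.530 = 4.555 lunations, so 4 complete cycles and 16.38 d into the next.
The Moon has covered 16.38/29.530 of its cycle, so θ ≈ 360° × 16.38/29.530 = 199.7°.
Illuminated fraction = (1 − cos 199.7°)/2 = (1 − (-0.942))/2 ≈ 0.971, so 97%.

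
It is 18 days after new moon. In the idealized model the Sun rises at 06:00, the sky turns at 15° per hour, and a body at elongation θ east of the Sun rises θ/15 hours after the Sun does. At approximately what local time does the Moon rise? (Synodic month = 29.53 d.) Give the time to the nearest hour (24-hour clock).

21:00

Phase angle: θ = 360°·(18 d)/(29.53 d) = 219.4°.
Delay after the Sun = 219.4° / (15°/h) ≈ 14.63 h.
06:00 + 14.63 h ≈ 20:38 → 21:00 to the nearest hour.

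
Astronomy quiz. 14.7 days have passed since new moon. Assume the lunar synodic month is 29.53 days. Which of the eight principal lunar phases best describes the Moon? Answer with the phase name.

full moon

θ ≈ 360° × 14.7/29.53 = 179°, which falls in the full moon sector.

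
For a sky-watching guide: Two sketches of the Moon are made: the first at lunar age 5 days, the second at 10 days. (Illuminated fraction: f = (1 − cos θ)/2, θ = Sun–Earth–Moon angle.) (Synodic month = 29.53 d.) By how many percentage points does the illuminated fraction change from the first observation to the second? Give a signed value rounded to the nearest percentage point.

First observation: θ = 360°·5/29.53 = 61.0°, so f = 0.257.
Second observation: θ = 121.9°, f = 0.764.
Δf = 0.764 − 0.257 = +0.507, i.e. +51 pp.

+51 pp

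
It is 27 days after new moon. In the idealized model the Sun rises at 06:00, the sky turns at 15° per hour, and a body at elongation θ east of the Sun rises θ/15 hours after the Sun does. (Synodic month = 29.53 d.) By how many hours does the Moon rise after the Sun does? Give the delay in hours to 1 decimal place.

Elongation θ = 360° × 27/29.53 ≈ 329.2°.
The Moon trails the Sun by θ/15 = 329.2/15 ≈ 21.94 hours.
So the Moon rises 21.94 h after the Sun.

21.9 h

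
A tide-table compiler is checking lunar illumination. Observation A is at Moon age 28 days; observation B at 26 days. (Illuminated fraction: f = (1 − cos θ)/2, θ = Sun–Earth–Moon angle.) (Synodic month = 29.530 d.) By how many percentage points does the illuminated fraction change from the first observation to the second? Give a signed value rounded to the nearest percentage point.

θ₁ = 360° × 28/29.530 = 341.3°, f₁ = (1 − cos θ₁)/2 = 0.026.
θ₂ = 360° × 26/29.530 = 317.0°, f₂ = (1 − cos θ₂)/2 = 0.135.
Change = f₂ − f₁ = +0.108 → +11 percentage points.

+11 pp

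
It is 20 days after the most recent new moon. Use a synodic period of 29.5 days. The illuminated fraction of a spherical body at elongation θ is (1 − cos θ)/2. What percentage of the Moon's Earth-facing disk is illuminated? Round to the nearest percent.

72%

Elongation θ = 360° × 20/29.5 ≈ 244.1°.
Illuminated fraction = (1 − cos 244.1°)/2 = (1 − (-0.437))/2 ≈ 0.719, so 72%.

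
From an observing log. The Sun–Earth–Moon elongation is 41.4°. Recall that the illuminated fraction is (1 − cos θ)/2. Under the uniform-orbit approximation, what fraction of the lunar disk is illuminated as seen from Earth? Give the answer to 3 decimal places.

f = (1 − cos 41.4°)/2 = (1 − 0.750)/2 ≈ 0.125.

0.125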